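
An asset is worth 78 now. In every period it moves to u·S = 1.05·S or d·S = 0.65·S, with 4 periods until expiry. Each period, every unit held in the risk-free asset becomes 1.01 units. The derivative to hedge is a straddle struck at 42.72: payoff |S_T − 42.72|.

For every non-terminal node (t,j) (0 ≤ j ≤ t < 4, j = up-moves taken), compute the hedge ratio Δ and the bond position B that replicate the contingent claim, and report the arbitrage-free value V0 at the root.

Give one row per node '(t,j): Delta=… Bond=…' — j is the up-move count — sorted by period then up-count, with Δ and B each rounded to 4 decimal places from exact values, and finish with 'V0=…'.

(0,0): Delta=0.8797 Bond=-30.9237
(1,0): Delta=0.2507 Bond=0.6550
(1,1): Delta=0.9229 Bond=-34.7760
(2,0): Delta=-1.0000 Bond=41.8782
(2,1): Delta=0.3367 Bond=-3.9181
(2,2): Delta=0.9632 Bond=-38.5911
(3,0): Delta=-1.0000 Bond=42.2970
(3,1): Delta=-1.0000 Bond=42.2970
(3,2): Delta=0.4287 Bond=-9.0967
(3,3): Delta=1.0000 Bond=-42.2970
V0=37.6890

Since d<R<u, set p* = (R−d)/(u−d) = 0.9000; price each node as the discounted p*-expectation of its children.
At expiry t=4: V(4,0)=28.7965, V(4,1)=20.2282, V(4,2)=6.3871, V(4,3)=15.9716, V(4,4)=52.0895
Node (3,0) S=21.4208: V=(p*·20.2282+(1−p*)·28.7965)/1.01=20.8763; Δ=(20.2282−28.7965)/(22.4918−13.9235)=-1.0000; B=V−Δ·S=42.2970
Node (3,1) S=34.6028: V=(p*·6.3871+(1−p*)·20.2282)/1.01=7.6943; Δ=(6.3871−20.2282)/(36.3329−22.4918)=-1.0000; B=V−Δ·S=42.2970
Node (3,2) S=55.8968: V=(p*·15.9716+(1−p*)·6.3871)/1.01=14.8645; Δ=(15.9716−6.3871)/(58.6916−36.3329)=0.4287; B=V−Δ·S=-9.0967
Node (3,3) S=90.2948: V=(p*·52.0895+(1−p*)·15.9716)/1.01=47.9977; Δ=(52.0895−15.9716)/(94.8095−58.6916)=1.0000; B=V−Δ·S=-42.2970
Node (2,0) S=32.9550: V=(p*·7.6943+(1−p*)·20.8763)/1.01=8.9232; Δ=(7.6943−20.8763)/(34.6028−21.4208)=-1.0000; B=V−Δ·S=41.8782
Node (2,1) S=53.2350: V=(p*·14.8645+(1−p*)·7.6943)/1.01=14.0074; Δ=(14.8645−7.6943)/(55.8968−34.6028)=0.3367; B=V−Δ·S=-3.9181
Node (2,2) S=85.9950: V=(p*·47.9977+(1−p*)·14.8645)/1.01=44.2420; Δ=(47.9977−14.8645)/(90.2948−55.8968)=0.9632; B=V−Δ·S=-38.5911
Node (1,0) S=50.7000: V=(p*·14.0074+(1−p*)·8.9232)/1.01=13.3653; Δ=(14.0074−8.9232)/(53.2350−32.9550)=0.2507; B=V−Δ·S=0.6550
Node (1,1) S=81.9000: V=(p*·44.2420+(1−p*)·14.0074)/1.01=40.8104; Δ=(44.2420−14.0074)/(85.9950−53.2350)=0.9229; B=V−Δ·S=-34.7760
Node (0,0) S=78.0000: V=(p*·40.8104+(1−p*)·13.3653)/1.01=37.6890; Δ=(40.8104−13.3653)/(81.9000−50.7000)=0.8797; B=V−Δ·S=-30.9237
Check: Δ(0,0)·S0 + B(0,0) = 37.6890 = V0.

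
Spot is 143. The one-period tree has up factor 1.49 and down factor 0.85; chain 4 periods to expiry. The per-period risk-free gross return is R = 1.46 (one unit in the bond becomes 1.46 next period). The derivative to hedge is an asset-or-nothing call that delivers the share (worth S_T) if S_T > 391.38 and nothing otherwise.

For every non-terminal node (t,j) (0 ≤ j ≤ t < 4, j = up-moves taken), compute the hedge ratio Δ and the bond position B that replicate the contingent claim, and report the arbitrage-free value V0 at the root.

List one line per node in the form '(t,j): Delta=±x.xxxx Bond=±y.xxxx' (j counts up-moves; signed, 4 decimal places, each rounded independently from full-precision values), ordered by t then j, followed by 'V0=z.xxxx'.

Risk-neutral probability p* = (R−d)/(u−d) = (1.46−0.85)/(1.49−0.85) = 0.9531.
Terminal payoffs: V(4,0)=0.0000, V(4,1)=0.0000, V(4,2)=0.0000, V(4,3)=402.0812, V(4,4)=704.8247
  t=3,j=0: stock 87.8199 → up 130.8516 (V=0.0000), down 74.6469 (V=0.0000). Price 0.0000; hedge Δ=0.0000, bond B=0.0000.
  t=3,j=1: stock 153.9431 → up 229.3752 (V=0.0000), down 130.8516 (V=0.0000). Price 0.0000; hedge Δ=0.0000, bond B=0.0000.
  t=3,j=2: stock 269.8532 → up 402.0812 (V=402.0812), down 229.3752 (V=0.0000). Price 262.4888; hedge Δ=2.3281, bond B=-365.7631.
  t=3,j=3: stock 473.0367 → up 704.8247 (V=704.8247), down 402.0812 (V=402.0812). Price 473.0367; hedge Δ=1.0000, bond B=0.0000.
  t=2,j=0: stock 103.3175 → up 153.9431 (V=0.0000), down 87.8199 (V=0.0000). Price 0.0000; hedge Δ=0.0000, bond B=0.0000.
  t=2,j=1: stock 181.1095 → up 269.8532 (V=262.4888), down 153.9431 (V=0.0000). Price 171.3593; hedge Δ=2.2646, bond B=-238.7794.
  t=2,j=2: stock 317.4743 → up 473.0367 (V=473.0367), down 269.8532 (V=262.4888). Price 317.2379; hedge Δ=1.0362, bond B=-11.7432.
  t=1,j=0: stock 121.5500 → up 181.1095 (V=171.3593), down 103.3175 (V=0.0000). Price 111.8677; hedge Δ=2.2028, bond B=-155.8812.
  t=1,j=1: stock 213.0700 → up 317.4743 (V=317.2379), down 181.1095 (V=171.3593). Price 212.6026; hedge Δ=1.0698, bond B=-15.3326.
  t=0,j=0: stock 143.0000 → up 213.0700 (V=212.6026), down 121.5500 (V=111.8677). Price 142.3840; hedge Δ=1.1007, bond B=-15.0142.
Each (Δ,B) replicates both successor values, so the strategy is self-financing and V0 is arbitrage-free.

(0,0): Delta=1.1007 Bond=-15.0142
(1,0): Delta=2.2028 Bond=-155.8812
(1,1): Delta=1.0698 Bond=-15.3326
(2,0): Delta=0.0000 Bond=0.0000
(2,1): Delta=2.2646 Bond=-238.7794
(2,2): Delta=1.0362 Bond=-11.7432
(3,0): Delta=0.0000 Bond=0.0000
(3,1): Delta=0.0000 Bond=0.0000
(3,2): Delta=2.3281 Bond=-365.7631
(3,3): Delta=1.0000 Bond=0.0000
V0=142.3840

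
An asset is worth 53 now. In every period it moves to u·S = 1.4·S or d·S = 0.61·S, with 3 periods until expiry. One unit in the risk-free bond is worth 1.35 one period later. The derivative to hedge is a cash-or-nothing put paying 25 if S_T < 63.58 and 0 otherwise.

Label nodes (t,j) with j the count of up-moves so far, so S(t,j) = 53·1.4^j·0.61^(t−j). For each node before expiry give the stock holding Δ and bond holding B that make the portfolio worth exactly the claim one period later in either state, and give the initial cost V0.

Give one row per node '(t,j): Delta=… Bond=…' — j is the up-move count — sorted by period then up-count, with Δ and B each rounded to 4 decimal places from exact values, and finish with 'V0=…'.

(0,0): Delta=-0.2875 Bond=17.0452
(1,0): Delta=0.0000 Bond=13.7174
(1,1): Delta=-0.2959 Bond=23.6390
(2,0): Delta=0.0000 Bond=18.5185
(2,1): Delta=0.0000 Bond=18.5185
(2,2): Delta=-0.3046 Bond=32.8176
V0=1.8098

The replicating-portfolio and risk-neutral prices coincide; use p* = (1.35−0.61)/(1.4−0.61) = 0.9367 for the latter.
Terminal payoffs: V(3,0)=25.0000, V(3,1)=25.0000, V(3,2)=25.0000, V(3,3)=0.0000
(2,0): S=19.7213. Δ = (V_up−V_dn)/(S_up−S_dn) = (25.0000−25.0000)/(27.6098−12.0300) = 0.0000. V = [p*·25.0000 + (1−p*)·25.0000]/1.35 = 18.5185. B = V − Δ·S = 18.5185.
(2,1): S=45.2620. Δ = (V_up−V_dn)/(S_up−S_dn) = (25.0000−25.0000)/(63.3668−27.6098) = 0.0000. V = [p*·25.0000 + (1−p*)·25.0000]/1.35 = 18.5185. B = V − Δ·S = 18.5185.
(2,2): S=103.8800. Δ = (V_up−V_dn)/(S_up−S_dn) = (0.0000−25.0000)/(145.4320−63.3668) = -0.3046. V = [p*·0.0000 + (1−p*)·25.0000]/1.35 = 1.1721. B = V − Δ·S = 32.8176.
(1,0): S=32.3300. Δ = (V_up−V_dn)/(S_up−S_dn) = (18.5185−18.5185)/(45.2620−19.7213) = 0.0000. V = [p*·18.5185 + (1−p*)·18.5185]/1.35 = 13.7174. B = V − Δ·S = 13.7174.
(1,1): S=74.2000. Δ = (V_up−V_dn)/(S_up−S_dn) = (1.1721−18.5185)/(103.8800−45.2620) = -0.2959. V = [p*·1.1721 + (1−p*)·18.5185]/1.35 = 1.6814. B = V − Δ·S = 23.6390.
(0,0): S=53.0000. Δ = (V_up−V_dn)/(S_up−S_dn) = (1.6814−13.7174)/(74.2000−32.3300) = -0.2875. V = [p*·1.6814 + (1−p*)·13.7174]/1.35 = 1.8098. B = V − Δ·S = 17.0452.
Self-financing check: at every node Δ·S+B equals the discounted successor values.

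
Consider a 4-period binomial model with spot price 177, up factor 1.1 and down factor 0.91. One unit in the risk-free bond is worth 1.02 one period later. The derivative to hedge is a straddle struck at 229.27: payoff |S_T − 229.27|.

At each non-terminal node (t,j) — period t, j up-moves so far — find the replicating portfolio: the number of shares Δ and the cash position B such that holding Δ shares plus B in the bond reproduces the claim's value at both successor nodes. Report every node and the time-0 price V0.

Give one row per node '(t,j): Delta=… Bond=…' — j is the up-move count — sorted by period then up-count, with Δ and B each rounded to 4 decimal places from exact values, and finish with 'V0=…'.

(0,0): Delta=-0.6751 Bond=160.5059
(1,0): Delta=-1.0000 Bond=216.0462
(1,1): Delta=-0.4796 Bond=125.6577
(2,0): Delta=-1.0000 Bond=220.3672
(2,1): Delta=-1.0000 Bond=220.3672
(2,2): Delta=-0.1666 Bond=61.1189
(3,0): Delta=-1.0000 Bond=224.7745
(3,1): Delta=-1.0000 Bond=224.7745
(3,2): Delta=-1.0000 Bond=224.7745
(3,3): Delta=0.3349 Bond=-55.7919
V0=41.0116

No-arbitrage ⇒ martingale measure with p* = (R−d)/(u−d) = 0.5789.
Terminal payoffs: V(4,0)=107.8923, V(4,1)=82.5497, V(4,2)=51.9158, V(4,3)=14.8858, V(4,4)=29.8757
(3,0): S=133.3821. Δ = (V_up−V_dn)/(S_up−S_dn) = (82.5497−107.8923)/(146.7203−121.3777) = -1.0000. V = [p*·82.5497 + (1−p*)·107.8923]/1.02 = 91.3924. B = V − Δ·S = 224.7745.
(3,1): S=161.2311. Δ = (V_up−V_dn)/(S_up−S_dn) = (51.9158−82.5497)/(177.3542−146.7203) = -1.0000. V = [p*·51.9158 + (1−p*)·82.5497]/1.02 = 63.5434. B = V − Δ·S = 224.7745.
(3,2): S=194.8947. Δ = (V_up−V_dn)/(S_up−S_dn) = (14.8858−51.9158)/(214.3842−177.3542) = -1.0000. V = [p*·14.8858 + (1−p*)·51.9158]/1.02 = 29.8798. B = V − Δ·S = 224.7745.
(3,3): S=235.5870. Δ = (V_up−V_dn)/(S_up−S_dn) = (29.8757−14.8858)/(259.1457−214.3842) = 0.3349. V = [p*·29.8757 + (1−p*)·14.8858]/1.02 = 23.1021. B = V − Δ·S = -55.7919.
(2,0): S=146.5737. Δ = (V_up−V_dn)/(S_up−S_dn) = (63.5434−91.3924)/(161.2311−133.3821) = -1.0000. V = [p*·63.5434 + (1−p*)·91.3924]/1.02 = 73.7935. B = V − Δ·S = 220.3672.
(2,1): S=177.1770. Δ = (V_up−V_dn)/(S_up−S_dn) = (29.8798−63.5434)/(194.8947−161.2311) = -1.0000. V = [p*·29.8798 + (1−p*)·63.5434]/1.02 = 43.1902. B = V − Δ·S = 220.3672.
(2,2): S=214.1700. Δ = (V_up−V_dn)/(S_up−S_dn) = (23.1021−29.8798)/(235.5870−194.8947) = -0.1666. V = [p*·23.1021 + (1−p*)·29.8798]/1.02 = 25.4470. B = V − Δ·S = 61.1189.
(1,0): S=161.0700. Δ = (V_up−V_dn)/(S_up−S_dn) = (43.1902−73.7935)/(177.1770−146.5737) = -1.0000. V = [p*·43.1902 + (1−p*)·73.7935]/1.02 = 54.9762. B = V − Δ·S = 216.0462.
(1,1): S=194.7000. Δ = (V_up−V_dn)/(S_up−S_dn) = (25.4470−43.1902)/(214.1700−177.1770) = -0.4796. V = [p*·25.4470 + (1−p*)·43.1902]/1.02 = 32.2723. B = V − Δ·S = 125.6577.
(0,0): S=177.0000. Δ = (V_up−V_dn)/(S_up−S_dn) = (32.2723−54.9762)/(194.7000−161.0700) = -0.6751. V = [p*·32.2723 + (1−p*)·54.9762]/1.02 = 41.0116. B = V − Δ·S = 160.5059.
The time-0 hedge costs 41.0116, which is the no-arbitrage price.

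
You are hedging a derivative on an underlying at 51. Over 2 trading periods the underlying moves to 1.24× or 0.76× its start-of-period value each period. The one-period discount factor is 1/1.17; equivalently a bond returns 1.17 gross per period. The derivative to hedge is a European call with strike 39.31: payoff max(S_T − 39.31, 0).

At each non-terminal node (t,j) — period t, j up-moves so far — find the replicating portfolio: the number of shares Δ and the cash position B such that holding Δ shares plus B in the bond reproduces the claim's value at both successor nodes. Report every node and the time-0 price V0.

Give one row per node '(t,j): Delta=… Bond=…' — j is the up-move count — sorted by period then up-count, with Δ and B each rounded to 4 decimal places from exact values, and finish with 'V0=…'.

Under the risk-neutral measure, an up-move has probability p* = (R−d)/(u−d) = 0.8542 and values discount at R = 1.17.
Terminal payoffs: V(2,0)=0.0000, V(2,1)=8.7524, V(2,2)=39.1076
(1,0): S=38.7600. Δ = (V_up−V_dn)/(S_up−S_dn) = (8.7524−0.0000)/(48.0624−29.4576) = 0.4704. V = [p*·8.7524 + (1−p*)·0.0000]/1.17 = 6.3898. B = V − Δ·S = -11.8444.
(1,1): S=63.2400. Δ = (V_up−V_dn)/(S_up−S_dn) = (39.1076−8.7524)/(78.4176−48.0624) = 1.0000. V = [p*·39.1076 + (1−p*)·8.7524]/1.17 = 29.6417. B = V − Δ·S = -33.5983.
(0,0): S=51.0000. Δ = (V_up−V_dn)/(S_up−S_dn) = (29.6417−6.3898)/(63.2400−38.7600) = 0.9498. V = [p*·29.6417 + (1−p*)·6.3898]/1.17 = 22.4366. B = V − Δ·S = -26.0050.
The time-0 hedge costs 22.4366, which is the no-arbitrage price.

(0,0): Delta=0.9498 Bond=-26.0050
(1,0): Delta=0.4704 Bond=-11.8444
(1,1): Delta=1.0000 Bond=-33.5983
V0=22.4366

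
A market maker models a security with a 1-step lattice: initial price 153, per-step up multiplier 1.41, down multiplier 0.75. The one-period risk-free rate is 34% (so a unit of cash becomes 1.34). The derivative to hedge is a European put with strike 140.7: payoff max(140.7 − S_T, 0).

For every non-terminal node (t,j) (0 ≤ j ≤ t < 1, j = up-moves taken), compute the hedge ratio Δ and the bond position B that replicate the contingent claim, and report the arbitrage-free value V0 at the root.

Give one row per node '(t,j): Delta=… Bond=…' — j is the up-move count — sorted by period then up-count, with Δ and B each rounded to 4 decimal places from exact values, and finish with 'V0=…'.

The replicating-portfolio and risk-neutral prices coincide; use p* = (1.34−0.75)/(1.41−0.75) = 0.8939 for the latter.
At expiry t=1: V(1,0)=25.9500, V(1,1)=0.0000
  t=0,j=0: stock 153.0000 → up 215.7300 (V=0.0000), down 114.7500 (V=25.9500). Price 2.0539; hedge Δ=-0.2570, bond B=41.3721.
Check: Δ(0,0)·S0 + B(0,0) = 2.0539 = V0.

(0,0): Delta=-0.2570 Bond=41.3721
V0=2.0539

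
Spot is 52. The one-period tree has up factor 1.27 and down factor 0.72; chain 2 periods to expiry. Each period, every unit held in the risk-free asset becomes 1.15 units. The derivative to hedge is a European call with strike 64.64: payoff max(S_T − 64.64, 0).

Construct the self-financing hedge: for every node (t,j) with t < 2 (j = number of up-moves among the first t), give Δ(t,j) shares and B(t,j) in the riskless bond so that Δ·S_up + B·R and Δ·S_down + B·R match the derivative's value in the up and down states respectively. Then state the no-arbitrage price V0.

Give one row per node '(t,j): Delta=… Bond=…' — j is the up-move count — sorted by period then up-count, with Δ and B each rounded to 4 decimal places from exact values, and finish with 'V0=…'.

Under the risk-neutral measure, an up-move has probability p* = (R−d)/(u−d) = 0.7818 and values discount at R = 1.15.
Terminal values V(2,·): V(2,0)=0.0000, V(2,1)=0.0000, V(2,2)=19.2308
Node (1,0) S=37.4400: V=(p*·0.0000+(1−p*)·0.0000)/1.15=0.0000; Δ=(0.0000−0.0000)/(47.5488−26.9568)=0.0000; B=V−Δ·S=0.0000
Node (1,1) S=66.0400: V=(p*·19.2308+(1−p*)·0.0000)/1.15=13.0739; Δ=(19.2308−0.0000)/(83.8708−47.5488)=0.5295; B=V−Δ·S=-21.8912
Node (0,0) S=52.0000: V=(p*·13.0739+(1−p*)·0.0000)/1.15=8.8882; Δ=(13.0739−0.0000)/(66.0400−37.4400)=0.4571; B=V−Δ·S=-14.8825
Root portfolio cost Δ·52+B reproduces V0=8.8882.

(0,0): Delta=0.4571 Bond=-14.8825
(1,0): Delta=0.0000 Bond=0.0000
(1,1): Delta=0.5295 Bond=-21.8912
V0=8.8882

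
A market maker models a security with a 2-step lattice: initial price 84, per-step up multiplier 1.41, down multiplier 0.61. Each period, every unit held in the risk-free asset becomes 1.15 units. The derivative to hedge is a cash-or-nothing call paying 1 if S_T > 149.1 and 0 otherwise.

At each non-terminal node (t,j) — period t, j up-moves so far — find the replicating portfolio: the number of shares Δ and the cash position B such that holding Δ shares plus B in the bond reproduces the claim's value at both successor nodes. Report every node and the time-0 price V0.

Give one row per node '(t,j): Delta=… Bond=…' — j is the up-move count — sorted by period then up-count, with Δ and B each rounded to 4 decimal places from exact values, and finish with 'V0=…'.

No-arbitrage ⇒ martingale measure with p* = (R−d)/(u−d) = 0.6750.
Payoff layer (t=2): V(2,0)=0.0000, V(2,1)=0.0000, V(2,2)=1.0000
  t=1,j=0: stock 51.2400 → up 72.2484 (V=0.0000), down 31.2564 (V=0.0000). Price 0.0000; hedge Δ=0.0000, bond B=0.0000.
  t=1,j=1: stock 118.4400 → up 167.0004 (V=1.0000), down 72.2484 (V=0.0000). Price 0.5870; hedge Δ=0.0106, bond B=-0.6630.
  t=0,j=0: stock 84.0000 → up 118.4400 (V=0.5870), down 51.2400 (V=0.0000). Price 0.3445; hedge Δ=0.0087, bond B=-0.3892.
Check: Δ(0,0)·S0 + B(0,0) = 0.3445 = V0.

(0,0): Delta=0.0087 Bond=-0.3892
(1,0): Delta=0.0000 Bond=0.0000
(1,1): Delta=0.0106 Bond=-0.6630
V0=0.3445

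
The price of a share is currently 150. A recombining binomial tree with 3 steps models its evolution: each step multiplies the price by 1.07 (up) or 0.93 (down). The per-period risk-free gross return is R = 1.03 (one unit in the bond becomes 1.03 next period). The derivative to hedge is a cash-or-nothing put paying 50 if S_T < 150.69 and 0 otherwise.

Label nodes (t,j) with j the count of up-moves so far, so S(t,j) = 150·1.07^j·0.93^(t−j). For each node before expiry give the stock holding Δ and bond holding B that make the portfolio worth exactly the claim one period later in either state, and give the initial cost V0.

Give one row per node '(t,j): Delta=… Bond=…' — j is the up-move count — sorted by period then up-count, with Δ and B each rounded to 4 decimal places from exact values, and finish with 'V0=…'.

No-arbitrage ⇒ martingale measure with p* = (R−d)/(u−d) = 0.7143.
Terminal values V(3,·): V(3,0)=50.0000, V(3,1)=50.0000, V(3,2)=0.0000, V(3,3)=0.0000
Node (2,0) S=129.7350: V=(p*·50.0000+(1−p*)·50.0000)/1.03=48.5437; Δ=(50.0000−50.0000)/(138.8165−120.6536)=0.0000; B=V−Δ·S=48.5437
Node (2,1) S=149.2650: V=(p*·0.0000+(1−p*)·50.0000)/1.03=13.8696; Δ=(0.0000−50.0000)/(159.7136−138.8165)=-2.3927; B=V−Δ·S=371.0125
Node (2,2) S=171.7350: V=(p*·0.0000+(1−p*)·0.0000)/1.03=0.0000; Δ=(0.0000−0.0000)/(183.7565−159.7136)=0.0000; B=V−Δ·S=0.0000
Node (1,0) S=139.5000: V=(p*·13.8696+(1−p*)·48.5437)/1.03=23.0840; Δ=(13.8696−48.5437)/(149.2650−129.7350)=-1.7754; B=V−Δ·S=270.7559
Node (1,1) S=160.5000: V=(p*·0.0000+(1−p*)·13.8696)/1.03=3.8473; Δ=(0.0000−13.8696)/(171.7350−149.2650)=-0.6173; B=V−Δ·S=102.9161
Node (0,0) S=150.0000: V=(p*·3.8473+(1−p*)·23.0840)/1.03=9.0714; Δ=(3.8473−23.0840)/(160.5000−139.5000)=-0.9160; B=V−Δ·S=146.4760
Check: Δ(0,0)·S0 + B(0,0) = 9.0714 = V0.

(0,0): Delta=-0.9160 Bond=146.4760
(1,0): Delta=-1.7754 Bond=270.7559
(1,1): Delta=-0.6173 Bond=102.9161
(2,0): Delta=0.0000 Bond=48.5437
(2,1): Delta=-2.3927 Bond=371.0125
(2,2): Delta=0.0000 Bond=0.0000
V0=9.0714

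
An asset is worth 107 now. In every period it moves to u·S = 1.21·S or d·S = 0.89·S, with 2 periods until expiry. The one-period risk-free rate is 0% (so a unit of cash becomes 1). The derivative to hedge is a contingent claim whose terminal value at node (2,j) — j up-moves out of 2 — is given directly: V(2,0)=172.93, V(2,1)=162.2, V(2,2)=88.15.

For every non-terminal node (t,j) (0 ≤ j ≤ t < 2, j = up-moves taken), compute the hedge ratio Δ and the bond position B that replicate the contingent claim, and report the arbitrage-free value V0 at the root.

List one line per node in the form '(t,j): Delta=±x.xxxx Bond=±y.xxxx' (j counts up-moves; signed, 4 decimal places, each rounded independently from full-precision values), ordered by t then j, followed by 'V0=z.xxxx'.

(0,0): Delta=-0.9491 Bond=259.6218
(1,0): Delta=-0.3521 Bond=202.7728
(1,1): Delta=-1.7873 Bond=368.1516
V0=158.0710

No-arbitrage ⇒ martingale measure with p* = (R−d)/(u−d) = 0.3438.
Terminal payoffs: V(2,0)=172.9300, V(2,1)=162.2000, V(2,2)=88.1500
Node (1,0) S=95.2300: V=(p*·162.2000+(1−p*)·172.9300)/1=169.2416; Δ=(162.2000−172.9300)/(115.2283−84.7547)=-0.3521; B=V−Δ·S=202.7728
Node (1,1) S=129.4700: V=(p*·88.1500+(1−p*)·162.2000)/1=136.7453; Δ=(88.1500−162.2000)/(156.6587−115.2283)=-1.7873; B=V−Δ·S=368.1516
Node (0,0) S=107.0000: V=(p*·136.7453+(1−p*)·169.2416)/1=158.0710; Δ=(136.7453−169.2416)/(129.4700−95.2300)=-0.9491; B=V−Δ·S=259.6218
Self-financing check: at every node Δ·S+B equals the discounted successor values.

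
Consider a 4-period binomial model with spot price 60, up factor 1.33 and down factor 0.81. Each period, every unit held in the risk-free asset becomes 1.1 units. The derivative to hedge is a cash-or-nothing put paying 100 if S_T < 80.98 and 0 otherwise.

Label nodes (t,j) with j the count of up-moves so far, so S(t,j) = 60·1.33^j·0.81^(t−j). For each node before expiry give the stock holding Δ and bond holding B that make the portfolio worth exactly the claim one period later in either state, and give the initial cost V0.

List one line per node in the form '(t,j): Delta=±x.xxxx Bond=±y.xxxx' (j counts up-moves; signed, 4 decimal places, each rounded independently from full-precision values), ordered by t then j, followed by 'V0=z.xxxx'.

(0,0): Delta=-0.9938 Bond=100.3624
(1,0): Delta=-1.0171 Bond=111.5308
(1,1): Delta=-0.9826 Bond=109.5008
(2,0): Delta=0.0000 Bond=82.6446
(2,1): Delta=-1.5084 Bond=154.4391
(2,2): Delta=-0.7286 Bond=93.4948
(3,0): Delta=0.0000 Bond=90.9091
(3,1): Delta=0.0000 Bond=90.9091
(3,2): Delta=-2.2370 Bond=232.5175
(3,3): Delta=0.0000 Bond=0.0000
V0=40.7340

Under the risk-neutral measure, an up-move has probability p* = (R−d)/(u−d) = 0.5577 and values discount at R = 1.1.
Terminal payoffs: V(4,0)=100.0000, V(4,1)=100.0000, V(4,2)=100.0000, V(4,3)=0.0000, V(4,4)=0.0000
(3,0): S=31.8865. Δ = (V_up−V_dn)/(S_up−S_dn) = (100.0000−100.0000)/(42.4090−25.8280) = 0.0000. V = [p*·100.0000 + (1−p*)·100.0000]/1.1 = 90.9091. B = V − Δ·S = 90.9091.
(3,1): S=52.3568. Δ = (V_up−V_dn)/(S_up−S_dn) = (100.0000−100.0000)/(69.6345−42.4090) = 0.0000. V = [p*·100.0000 + (1−p*)·100.0000]/1.1 = 90.9091. B = V − Δ·S = 90.9091.
(3,2): S=85.9685. Δ = (V_up−V_dn)/(S_up−S_dn) = (0.0000−100.0000)/(114.3382−69.6345) = -2.2370. V = [p*·0.0000 + (1−p*)·100.0000]/1.1 = 40.2098. B = V − Δ·S = 232.5175.
(3,3): S=141.1582. Δ = (V_up−V_dn)/(S_up−S_dn) = (0.0000−0.0000)/(187.7404−114.3382) = 0.0000. V = [p*·0.0000 + (1−p*)·0.0000]/1.1 = 0.0000. B = V − Δ·S = 0.0000.
(2,0): S=39.3660. Δ = (V_up−V_dn)/(S_up−S_dn) = (90.9091−90.9091)/(52.3568−31.8865) = 0.0000. V = [p*·90.9091 + (1−p*)·90.9091]/1.1 = 82.6446. B = V − Δ·S = 82.6446.
(2,1): S=64.6380. Δ = (V_up−V_dn)/(S_up−S_dn) = (40.2098−90.9091)/(85.9685−52.3568) = -1.5084. V = [p*·40.2098 + (1−p*)·90.9091]/1.1 = 56.9404. B = V − Δ·S = 154.4391.
(2,2): S=106.1340. Δ = (V_up−V_dn)/(S_up−S_dn) = (0.0000−40.2098)/(141.1582−85.9685) = -0.7286. V = [p*·0.0000 + (1−p*)·40.2098]/1.1 = 16.1683. B = V − Δ·S = 93.4948.
(1,0): S=48.6000. Δ = (V_up−V_dn)/(S_up−S_dn) = (56.9404−82.6446)/(64.6380−39.3660) = -1.0171. V = [p*·56.9404 + (1−p*)·82.6446]/1.1 = 62.0996. B = V − Δ·S = 111.5308.
(1,1): S=79.8000. Δ = (V_up−V_dn)/(S_up−S_dn) = (16.1683−56.9404)/(106.1340−64.6380) = -0.9826. V = [p*·16.1683 + (1−p*)·56.9404]/1.1 = 31.0928. B = V − Δ·S = 109.5008.
(0,0): S=60.0000. Δ = (V_up−V_dn)/(S_up−S_dn) = (31.0928−62.0996)/(79.8000−48.6000) = -0.9938. V = [p*·31.0928 + (1−p*)·62.0996]/1.1 = 40.7340. B = V − Δ·S = 100.3624.
Check: Δ(0,0)·S0 + B(0,0) = 40.7340 = V0.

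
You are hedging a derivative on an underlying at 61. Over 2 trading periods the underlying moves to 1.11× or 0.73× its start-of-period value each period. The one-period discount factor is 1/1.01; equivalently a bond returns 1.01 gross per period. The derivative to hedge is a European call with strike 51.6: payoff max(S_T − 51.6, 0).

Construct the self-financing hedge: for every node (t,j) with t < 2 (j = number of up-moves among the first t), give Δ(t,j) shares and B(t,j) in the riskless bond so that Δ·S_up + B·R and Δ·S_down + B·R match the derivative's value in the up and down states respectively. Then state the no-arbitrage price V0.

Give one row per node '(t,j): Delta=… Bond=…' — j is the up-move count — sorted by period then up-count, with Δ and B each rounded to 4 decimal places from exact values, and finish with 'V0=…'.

(0,0): Delta=0.7414 Bond=-32.6897
(1,0): Delta=0.0000 Bond=0.0000
(1,1): Delta=0.9156 Bond=-44.8083
V0=12.5385

Since d<R<u, set p* = (R−d)/(u−d) = 0.7368; price each node as the discounted p*-expectation of its children.
Payoff layer (t=2): V(2,0)=0.0000, V(2,1)=0.0000, V(2,2)=23.5581
  t=1,j=0: stock 44.5300 → up 49.4283 (V=0.0000), down 32.5069 (V=0.0000). Price 0.0000; hedge Δ=0.0000, bond B=0.0000.
  t=1,j=1: stock 67.7100 → up 75.1581 (V=23.5581), down 49.4283 (V=0.0000). Price 17.1867; hedge Δ=0.9156, bond B=-44.8083.
  t=0,j=0: stock 61.0000 → up 67.7100 (V=17.1867), down 44.5300 (V=0.0000). Price 12.5385; hedge Δ=0.7414, bond B=-32.6897.
Each (Δ,B) replicates both successor values, so the strategy is self-financing and V0 is arbitrage-free.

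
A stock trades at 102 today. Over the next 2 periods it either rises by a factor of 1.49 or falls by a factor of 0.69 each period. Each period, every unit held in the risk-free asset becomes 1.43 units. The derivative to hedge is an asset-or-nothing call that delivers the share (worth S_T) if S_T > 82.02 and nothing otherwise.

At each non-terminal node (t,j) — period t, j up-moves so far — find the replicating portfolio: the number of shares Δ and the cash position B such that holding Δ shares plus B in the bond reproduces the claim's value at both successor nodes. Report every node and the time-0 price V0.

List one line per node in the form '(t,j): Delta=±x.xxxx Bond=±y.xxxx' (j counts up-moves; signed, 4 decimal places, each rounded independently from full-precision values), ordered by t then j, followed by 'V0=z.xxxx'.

(0,0): Delta=1.0312 Bond=-3.3173
(1,0): Delta=1.8625 Bond=-63.2497
(1,1): Delta=1.0000 Bond=0.0000
V0=101.8664

Under the risk-neutral measure, an up-move has probability p* = (R−d)/(u−d) = 0.9250 and values discount at R = 1.43.
Terminal payoffs: V(2,0)=0.0000, V(2,1)=104.8662, V(2,2)=226.4502
  t=1,j=0: stock 70.3800 → up 104.8662 (V=104.8662), down 48.5622 (V=0.0000). Price 67.8330; hedge Δ=1.8625, bond B=-63.2497.
  t=1,j=1: stock 151.9800 → up 226.4502 (V=226.4502), down 104.8662 (V=104.8662). Price 151.9800; hedge Δ=1.0000, bond B=0.0000.
  t=0,j=0: stock 102.0000 → up 151.9800 (V=151.9800), down 70.3800 (V=67.8330). Price 101.8664; hedge Δ=1.0312, bond B=-3.3173.
Check: Δ(0,0)·S0 + B(0,0) = 101.8664 = V0.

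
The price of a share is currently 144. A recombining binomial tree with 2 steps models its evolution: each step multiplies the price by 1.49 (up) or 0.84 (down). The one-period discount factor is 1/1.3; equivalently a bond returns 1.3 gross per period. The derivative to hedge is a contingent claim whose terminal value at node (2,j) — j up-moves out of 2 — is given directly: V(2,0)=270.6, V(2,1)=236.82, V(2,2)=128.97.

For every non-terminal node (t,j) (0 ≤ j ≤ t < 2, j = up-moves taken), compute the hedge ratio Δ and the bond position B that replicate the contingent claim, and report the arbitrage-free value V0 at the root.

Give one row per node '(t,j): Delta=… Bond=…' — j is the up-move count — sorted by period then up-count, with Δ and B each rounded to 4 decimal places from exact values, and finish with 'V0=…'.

Since d<R<u, set p* = (R−d)/(u−d) = 0.7077; price each node as the discounted p*-expectation of its children.
Payoff layer (t=2): V(2,0)=270.6000, V(2,1)=236.8200, V(2,2)=128.9700
(1,0): S=120.9600. Δ = (V_up−V_dn)/(S_up−S_dn) = (236.8200−270.6000)/(180.2304−101.6064) = -0.4296. V = [p*·236.8200 + (1−p*)·270.6000]/1.3 = 189.7647. B = V − Δ·S = 241.7340.
(1,1): S=214.5600. Δ = (V_up−V_dn)/(S_up−S_dn) = (128.9700−236.8200)/(319.6944−180.2304) = -0.7733. V = [p*·128.9700 + (1−p*)·236.8200]/1.3 = 123.4580. B = V − Δ·S = 289.3811.
(0,0): S=144.0000. Δ = (V_up−V_dn)/(S_up−S_dn) = (123.4580−189.7647)/(214.5600−120.9600) = -0.7084. V = [p*·123.4580 + (1−p*)·189.7647]/1.3 = 109.8769. B = V − Δ·S = 211.8873.
Root portfolio cost Δ·144+B reproduces V0=109.8769.

(0,0): Delta=-0.7084 Bond=211.8873
(1,0): Delta=-0.4296 Bond=241.7340
(1,1): Delta=-0.7733 Bond=289.3811
V0=109.8769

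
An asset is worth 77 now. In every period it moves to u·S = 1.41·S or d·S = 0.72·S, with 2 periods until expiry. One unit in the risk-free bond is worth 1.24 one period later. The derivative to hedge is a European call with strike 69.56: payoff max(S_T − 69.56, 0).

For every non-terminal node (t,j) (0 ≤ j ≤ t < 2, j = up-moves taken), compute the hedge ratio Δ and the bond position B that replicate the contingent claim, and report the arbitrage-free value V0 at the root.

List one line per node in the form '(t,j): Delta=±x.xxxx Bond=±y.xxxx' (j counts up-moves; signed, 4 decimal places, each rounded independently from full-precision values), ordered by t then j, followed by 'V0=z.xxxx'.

(0,0): Delta=0.8891 Bond=-35.5331
(1,0): Delta=0.2251 Bond=-7.2458
(1,1): Delta=1.0000 Bond=-56.0968
V0=32.9309

Since d<R<u, set p* = (R−d)/(u−d) = 0.7536; price each node as the discounted p*-expectation of its children.
At expiry t=2: V(2,0)=0.0000, V(2,1)=8.6104, V(2,2)=83.5237
  t=1,j=0: stock 55.4400 → up 78.1704 (V=8.6104), down 39.9168 (V=0.0000). Price 5.2331; hedge Δ=0.2251, bond B=-7.2458.
  t=1,j=1: stock 108.5700 → up 153.0837 (V=83.5237), down 78.1704 (V=8.6104). Price 52.4732; hedge Δ=1.0000, bond B=-56.0968.
  t=0,j=0: stock 77.0000 → up 108.5700 (V=52.4732), down 55.4400 (V=5.2331). Price 32.9309; hedge Δ=0.8891, bond B=-35.5331.
Each (Δ,B) replicates both successor values, so the strategy is self-financing and V0 is arbitrage-free.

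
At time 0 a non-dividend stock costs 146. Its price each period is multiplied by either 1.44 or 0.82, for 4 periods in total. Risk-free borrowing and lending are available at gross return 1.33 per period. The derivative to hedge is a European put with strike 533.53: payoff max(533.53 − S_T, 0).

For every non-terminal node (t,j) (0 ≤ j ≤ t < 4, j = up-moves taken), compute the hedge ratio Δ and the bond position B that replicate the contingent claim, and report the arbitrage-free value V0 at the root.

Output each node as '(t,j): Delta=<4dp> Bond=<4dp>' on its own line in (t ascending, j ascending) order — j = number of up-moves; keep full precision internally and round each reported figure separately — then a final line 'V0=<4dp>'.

(0,0): Delta=-0.7537 Bond=148.3391
(1,0): Delta=-1.0000 Bond=226.7796
(1,1): Delta=-0.7234 Bond=190.9308
(2,0): Delta=-1.0000 Bond=301.6168
(2,1): Delta=-1.0000 Bond=301.6168
(2,2): Delta=-0.6895 Bond=243.6542
(3,0): Delta=-1.0000 Bond=401.1504
(3,1): Delta=-1.0000 Bond=401.1504
(3,2): Delta=-1.0000 Bond=401.1504
(3,3): Delta=-0.6513 Bond=307.4328
V0=38.3007

The replicating-portfolio and risk-neutral prices coincide; use p* = (1.33−0.82)/(1.44−0.82) = 0.8226 for the latter.
Terminal payoffs: V(4,0)=467.5202, V(4,1)=417.6104, V(4,2)=329.9639, V(4,3)=176.0480, V(4,4)=0.0000
(3,0): S=80.4997. Δ = (V_up−V_dn)/(S_up−S_dn) = (417.6104−467.5202)/(115.9196−66.0098) = -1.0000. V = [p*·417.6104 + (1−p*)·467.5202]/1.33 = 320.6506. B = V − Δ·S = 401.1504.
(3,1): S=141.3654. Δ = (V_up−V_dn)/(S_up−S_dn) = (329.9639−417.6104)/(203.5661−115.9196) = -1.0000. V = [p*·329.9639 + (1−p*)·417.6104]/1.33 = 259.7850. B = V − Δ·S = 401.1504.
(3,2): S=248.2514. Δ = (V_up−V_dn)/(S_up−S_dn) = (176.0480−329.9639)/(357.4820−203.5661) = -1.0000. V = [p*·176.0480 + (1−p*)·329.9639]/1.33 = 152.8990. B = V − Δ·S = 401.1504.
(3,3): S=435.9537. Δ = (V_up−V_dn)/(S_up−S_dn) = (0.0000−176.0480)/(627.7733−357.4820) = -0.6513. V = [p*·0.0000 + (1−p*)·176.0480]/1.33 = 23.4845. B = V − Δ·S = 307.4328.
(2,0): S=98.1704. Δ = (V_up−V_dn)/(S_up−S_dn) = (259.7850−320.6506)/(141.3654−80.4997) = -1.0000. V = [p*·259.7850 + (1−p*)·320.6506]/1.33 = 203.4464. B = V − Δ·S = 301.6168.
(2,1): S=172.3968. Δ = (V_up−V_dn)/(S_up−S_dn) = (152.8990−259.7850)/(248.2514−141.3654) = -1.0000. V = [p*·152.8990 + (1−p*)·259.7850]/1.33 = 129.2200. B = V − Δ·S = 301.6168.
(2,2): S=302.7456. Δ = (V_up−V_dn)/(S_up−S_dn) = (23.4845−152.8990)/(435.9537−248.2514) = -0.6895. V = [p*·23.4845 + (1−p*)·152.8990]/1.33 = 34.9211. B = V − Δ·S = 243.6542.
(1,0): S=119.7200. Δ = (V_up−V_dn)/(S_up−S_dn) = (129.2200−203.4464)/(172.3968−98.1704) = -1.0000. V = [p*·129.2200 + (1−p*)·203.4464]/1.33 = 107.0596. B = V − Δ·S = 226.7796.
(1,1): S=210.2400. Δ = (V_up−V_dn)/(S_up−S_dn) = (34.9211−129.2200)/(302.7456−172.3968) = -0.7234. V = [p*·34.9211 + (1−p*)·129.2200]/1.33 = 38.8358. B = V − Δ·S = 190.9308.
(0,0): S=146.0000. Δ = (V_up−V_dn)/(S_up−S_dn) = (38.8358−107.0596)/(210.2400−119.7200) = -0.7537. V = [p*·38.8358 + (1−p*)·107.0596]/1.33 = 38.3007. B = V − Δ·S = 148.3391.
Self-financing check: at every node Δ·S+B equals the discounted successor values.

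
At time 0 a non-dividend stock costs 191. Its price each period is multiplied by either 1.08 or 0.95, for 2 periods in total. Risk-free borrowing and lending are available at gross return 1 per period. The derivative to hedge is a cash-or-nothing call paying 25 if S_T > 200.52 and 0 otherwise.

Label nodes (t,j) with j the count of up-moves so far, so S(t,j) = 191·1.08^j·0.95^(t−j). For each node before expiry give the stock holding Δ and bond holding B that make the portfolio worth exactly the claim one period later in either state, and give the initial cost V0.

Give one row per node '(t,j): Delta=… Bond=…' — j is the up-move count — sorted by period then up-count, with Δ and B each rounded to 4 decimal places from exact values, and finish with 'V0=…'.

Risk-neutral probability p* = (R−d)/(u−d) = (1−0.95)/(1.08−0.95) = 0.3846.
Terminal values V(2,·): V(2,0)=0.0000, V(2,1)=0.0000, V(2,2)=25.0000
Node (1,0) S=181.4500: V=(p*·0.0000+(1−p*)·0.0000)/1=0.0000; Δ=(0.0000−0.0000)/(195.9660−172.3775)=0.0000; B=V−Δ·S=0.0000
Node (1,1) S=206.2800: V=(p*·25.0000+(1−p*)·0.0000)/1=9.6154; Δ=(25.0000−0.0000)/(222.7824−195.9660)=0.9323; B=V−Δ·S=-182.6923
Node (0,0) S=191.0000: V=(p*·9.6154+(1−p*)·0.0000)/1=3.6982; Δ=(9.6154−0.0000)/(206.2800−181.4500)=0.3872; B=V−Δ·S=-70.2663
Each (Δ,B) replicates both successor values, so the strategy is self-financing and V0 is arbitrage-free.

(0,0): Delta=0.3872 Bond=-70.2663
(1,0): Delta=0.0000 Bond=0.0000
(1,1): Delta=0.9323 Bond=-182.6923
V0=3.6982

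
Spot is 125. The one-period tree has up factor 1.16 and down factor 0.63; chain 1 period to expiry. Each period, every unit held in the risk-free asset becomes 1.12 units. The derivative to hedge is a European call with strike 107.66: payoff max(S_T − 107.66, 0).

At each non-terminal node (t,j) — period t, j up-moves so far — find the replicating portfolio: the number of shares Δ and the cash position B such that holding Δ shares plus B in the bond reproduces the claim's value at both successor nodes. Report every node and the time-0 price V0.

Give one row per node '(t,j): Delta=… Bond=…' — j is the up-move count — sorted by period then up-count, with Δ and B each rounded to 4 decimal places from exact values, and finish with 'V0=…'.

(0,0): Delta=0.5636 Bond=-39.6297
V0=30.8231

Risk-neutral probability p* = (R−d)/(u−d) = (1.12−0.63)/(1.16−0.63) = 0.9245.
At expiry t=1: V(1,0)=0.0000, V(1,1)=37.3400
(0,0): S=125.0000. Δ = (V_up−V_dn)/(S_up−S_dn) = (37.3400−0.0000)/(145.0000−78.7500) = 0.5636. V = [p*·37.3400 + (1−p*)·0.0000]/1.12 = 30.8231. B = V − Δ·S = -39.6297.
Check: Δ(0,0)·S0 + B(0,0) = 30.8231 = V0.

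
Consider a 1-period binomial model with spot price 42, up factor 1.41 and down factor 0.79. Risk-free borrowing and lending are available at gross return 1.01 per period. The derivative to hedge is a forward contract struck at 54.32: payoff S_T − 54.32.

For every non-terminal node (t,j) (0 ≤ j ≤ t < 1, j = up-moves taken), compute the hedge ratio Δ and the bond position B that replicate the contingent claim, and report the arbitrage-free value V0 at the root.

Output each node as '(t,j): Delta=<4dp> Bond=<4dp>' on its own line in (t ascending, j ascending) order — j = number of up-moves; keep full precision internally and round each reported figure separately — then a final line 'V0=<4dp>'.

(0,0): Delta=1.0000 Bond=-53.7822
V0=-11.7822

Risk-neutral probability p* = (R−d)/(u−d) = (1.01−0.79)/(1.41−0.79) = 0.3548.
At expiry t=1: V(1,0)=-21.1400, V(1,1)=4.9000
Node (0,0) S=42.0000: V=(p*·4.9000+(1−p*)·-21.1400)/1.01=-11.7822; Δ=(4.9000−-21.1400)/(59.2200−33.1800)=1.0000; B=V−Δ·S=-53.7822
Each (Δ,B) replicates both successor values, so the strategy is self-financing and V0 is arbitrage-free.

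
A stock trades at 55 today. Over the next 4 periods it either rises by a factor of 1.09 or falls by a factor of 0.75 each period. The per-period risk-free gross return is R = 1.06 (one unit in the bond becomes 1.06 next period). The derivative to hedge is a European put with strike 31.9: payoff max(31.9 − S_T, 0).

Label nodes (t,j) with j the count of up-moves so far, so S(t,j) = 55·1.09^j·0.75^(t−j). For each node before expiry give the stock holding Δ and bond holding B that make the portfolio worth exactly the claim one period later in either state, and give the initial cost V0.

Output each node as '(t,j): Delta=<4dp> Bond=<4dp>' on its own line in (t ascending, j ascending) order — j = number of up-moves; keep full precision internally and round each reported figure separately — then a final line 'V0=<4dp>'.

(0,0): Delta=-0.0066 Bond=0.3747
(1,0): Delta=-0.0714 Bond=3.0707
(1,1): Delta=-0.0022 Bond=0.1385
(2,0): Delta=-0.6028 Bond=19.6971
(2,1): Delta=-0.0360 Bond=1.6637
(2,2): Delta=0.0000 Bond=0.0000
(3,0): Delta=-1.0000 Bond=30.0943
(3,1): Delta=-0.5764 Bond=19.9871
(3,2): Delta=0.0000 Bond=0.0000
(3,3): Delta=0.0000 Bond=0.0000
V0=0.0138

Risk-neutral probability p* = (R−d)/(u−d) = (1.06−0.75)/(1.09−0.75) = 0.9118.
Terminal values V(4,·): V(4,0)=14.4977, V(4,1)=6.6086, V(4,2)=0.0000, V(4,3)=0.0000, V(4,4)=0.0000
  t=3,j=0: stock 23.2031 → up 25.2914 (V=6.6086), down 17.4023 (V=14.4977). Price 6.8912; hedge Δ=-1.0000, bond B=30.0943.
  t=3,j=1: stock 33.7219 → up 36.7568 (V=0.0000), down 25.2914 (V=6.6086). Price 0.5501; hedge Δ=-0.5764, bond B=19.9871.
  t=3,j=2: stock 49.0091 → up 53.4199 (V=0.0000), down 36.7568 (V=0.0000). Price 0.0000; hedge Δ=0.0000, bond B=0.0000.
  t=3,j=3: stock 71.2266 → up 77.6370 (V=0.0000), down 53.4199 (V=0.0000). Price 0.0000; hedge Δ=0.0000, bond B=0.0000.
  t=2,j=0: stock 30.9375 → up 33.7219 (V=0.5501), down 23.2031 (V=6.8912). Price 1.0468; hedge Δ=-0.6028, bond B=19.6971.
  t=2,j=1: stock 44.9625 → up 49.0091 (V=0.0000), down 33.7219 (V=0.5501). Price 0.0458; hedge Δ=-0.0360, bond B=1.6637.
  t=2,j=2: stock 65.3455 → up 71.2266 (V=0.0000), down 49.0091 (V=0.0000). Price 0.0000; hedge Δ=0.0000, bond B=0.0000.
  t=1,j=0: stock 41.2500 → up 44.9625 (V=0.0458), down 30.9375 (V=1.0468). Price 0.1265; hedge Δ=-0.0714, bond B=3.0707.
  t=1,j=1: stock 59.9500 → up 65.3455 (V=0.0000), down 44.9625 (V=0.0458). Price 0.0038; hedge Δ=-0.0022, bond B=0.1385.
  t=0,j=0: stock 55.0000 → up 59.9500 (V=0.0038), down 41.2500 (V=0.1265). Price 0.0138; hedge Δ=-0.0066, bond B=0.3747.
Root portfolio cost Δ·55+B reproduces V0=0.0138.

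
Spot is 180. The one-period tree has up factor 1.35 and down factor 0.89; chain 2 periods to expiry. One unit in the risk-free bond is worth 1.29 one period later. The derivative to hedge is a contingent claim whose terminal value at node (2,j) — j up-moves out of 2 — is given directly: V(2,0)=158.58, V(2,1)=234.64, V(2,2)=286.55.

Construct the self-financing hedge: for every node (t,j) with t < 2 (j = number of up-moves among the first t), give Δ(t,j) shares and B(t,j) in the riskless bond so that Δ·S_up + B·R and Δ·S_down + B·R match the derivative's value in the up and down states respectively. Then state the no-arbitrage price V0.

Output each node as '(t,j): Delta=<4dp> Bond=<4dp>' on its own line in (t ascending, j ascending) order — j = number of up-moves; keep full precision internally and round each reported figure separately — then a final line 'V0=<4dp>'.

Since d<R<u, set p* = (R−d)/(u−d) = 0.8696; price each node as the discounted p*-expectation of its children.
Payoff layer (t=2): V(2,0)=158.5800, V(2,1)=234.6400, V(2,2)=286.5500
(1,0): S=160.2000. Δ = (V_up−V_dn)/(S_up−S_dn) = (234.6400−158.5800)/(216.2700−142.5780) = 1.0321. V = [p*·234.6400 + (1−p*)·158.5800]/1.29 = 174.2009. B = V − Δ·S = 8.8531.
(1,1): S=243.0000. Δ = (V_up−V_dn)/(S_up−S_dn) = (286.5500−234.6400)/(328.0500−216.2700) = 0.4644. V = [p*·286.5500 + (1−p*)·234.6400]/1.29 = 216.8830. B = V − Δ·S = 104.0352.
(0,0): S=180.0000. Δ = (V_up−V_dn)/(S_up−S_dn) = (216.8830−174.2009)/(243.0000−160.2000) = 0.5155. V = [p*·216.8830 + (1−p*)·174.2009]/1.29 = 163.8107. B = V − Δ·S = 71.0234.
Check: Δ(0,0)·S0 + B(0,0) = 163.8107 = V0.

(0,0): Delta=0.5155 Bond=71.0234
(1,0): Delta=1.0321 Bond=8.8531
(1,1): Delta=0.4644 Bond=104.0352
V0=163.8107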